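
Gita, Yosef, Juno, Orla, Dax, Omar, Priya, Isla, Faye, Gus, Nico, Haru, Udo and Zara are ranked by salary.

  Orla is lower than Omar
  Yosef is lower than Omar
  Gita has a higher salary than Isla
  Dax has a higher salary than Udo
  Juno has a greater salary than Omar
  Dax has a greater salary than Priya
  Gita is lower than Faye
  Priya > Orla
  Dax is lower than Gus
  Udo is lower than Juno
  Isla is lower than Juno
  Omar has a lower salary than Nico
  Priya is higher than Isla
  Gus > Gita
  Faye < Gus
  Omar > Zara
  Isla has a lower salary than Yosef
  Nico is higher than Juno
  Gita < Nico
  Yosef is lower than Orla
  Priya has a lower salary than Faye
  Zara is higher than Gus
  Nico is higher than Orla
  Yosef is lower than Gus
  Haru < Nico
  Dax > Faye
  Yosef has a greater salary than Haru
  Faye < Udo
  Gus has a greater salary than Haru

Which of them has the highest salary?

Nico

Chaining downward from Nico: directly below it, Haru, Gita, Orla, Omar, Juno; then Isla, Yosef, Udo, Zara; then Faye, Gus; then Priya, Dax.
That covers every other element, and nothing is given above Nico, so Nico is the highest salary.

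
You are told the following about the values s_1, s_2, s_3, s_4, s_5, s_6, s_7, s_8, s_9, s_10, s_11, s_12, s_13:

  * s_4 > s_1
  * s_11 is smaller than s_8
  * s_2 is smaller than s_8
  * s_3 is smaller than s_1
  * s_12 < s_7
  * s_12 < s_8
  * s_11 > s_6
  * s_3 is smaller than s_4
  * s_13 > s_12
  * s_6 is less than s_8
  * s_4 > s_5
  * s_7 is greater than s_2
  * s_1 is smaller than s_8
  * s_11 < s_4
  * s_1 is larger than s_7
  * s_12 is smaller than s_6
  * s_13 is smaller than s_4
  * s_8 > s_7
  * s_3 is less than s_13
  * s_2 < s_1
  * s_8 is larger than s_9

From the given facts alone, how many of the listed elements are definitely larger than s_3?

The elements the relations force above s_3 are s_1, s_13, s_4, s_8 — no chain reaches any other.
That is 4.

4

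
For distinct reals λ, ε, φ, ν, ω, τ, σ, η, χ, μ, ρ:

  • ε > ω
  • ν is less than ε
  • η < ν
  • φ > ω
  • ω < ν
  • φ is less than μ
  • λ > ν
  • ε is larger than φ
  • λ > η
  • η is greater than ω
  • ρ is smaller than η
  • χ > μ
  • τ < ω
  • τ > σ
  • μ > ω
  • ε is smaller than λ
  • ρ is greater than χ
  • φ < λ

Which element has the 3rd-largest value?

Piecing the relations together gives one ordering: σ < τ < ω < φ < μ < χ < ρ < η < ν < ε < λ.
Counting 3 from the largest end gives ν.

ν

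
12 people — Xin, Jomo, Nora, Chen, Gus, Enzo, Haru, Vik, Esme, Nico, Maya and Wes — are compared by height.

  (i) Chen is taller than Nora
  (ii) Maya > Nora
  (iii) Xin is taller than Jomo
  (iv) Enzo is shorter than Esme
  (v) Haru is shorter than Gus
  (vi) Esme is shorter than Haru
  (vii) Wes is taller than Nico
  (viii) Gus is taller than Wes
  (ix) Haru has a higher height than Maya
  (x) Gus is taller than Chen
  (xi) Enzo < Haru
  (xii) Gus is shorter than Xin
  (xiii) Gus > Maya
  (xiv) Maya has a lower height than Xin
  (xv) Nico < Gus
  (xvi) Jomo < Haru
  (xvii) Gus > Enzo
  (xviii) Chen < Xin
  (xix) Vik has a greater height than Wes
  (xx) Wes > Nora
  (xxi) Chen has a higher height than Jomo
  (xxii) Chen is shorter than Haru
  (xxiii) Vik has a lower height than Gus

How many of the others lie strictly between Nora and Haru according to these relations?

2

Chaining upward from Nora reaches: Wes, Chen, Maya, Vik, Gus, Xin.
Chaining downward from Haru reaches: Jomo, Enzo, Chen, Maya, Esme.
Strictly between Nora and Haru are those in both lists: Chen, Maya — 2 elements.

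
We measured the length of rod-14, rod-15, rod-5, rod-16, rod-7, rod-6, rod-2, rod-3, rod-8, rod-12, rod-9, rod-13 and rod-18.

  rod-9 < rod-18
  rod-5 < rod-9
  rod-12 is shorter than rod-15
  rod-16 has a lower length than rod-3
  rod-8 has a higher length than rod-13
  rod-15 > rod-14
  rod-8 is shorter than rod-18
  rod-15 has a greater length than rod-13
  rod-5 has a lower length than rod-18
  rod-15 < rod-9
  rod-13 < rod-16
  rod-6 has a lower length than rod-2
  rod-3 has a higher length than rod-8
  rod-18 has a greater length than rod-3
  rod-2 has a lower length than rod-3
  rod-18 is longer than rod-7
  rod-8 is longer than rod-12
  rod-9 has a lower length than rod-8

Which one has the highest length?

rod-18

rod-12 is not greatest since rod-12 < rod-15; rod-14 is not greatest since rod-14 < rod-15; rod-6 is not greatest since rod-6 < rod-2; rod-13 is not greatest since rod-13 < rod-15; rod-5 is not greatest since rod-5 < rod-18; rod-7 is not greatest since rod-7 < rod-18; rod-16 is not greatest since rod-16 < rod-3; rod-15 is not greatest since rod-15 < rod-9; rod-9 is not greatest since rod-9 < rod-8; rod-8 is not greatest since rod-8 < rod-18; rod-2 is not greatest since rod-2 < rod-3; rod-3 is not greatest since rod-3 < rod-18.
Only rod-18 has nothing above it, so rod-18 is the highest length.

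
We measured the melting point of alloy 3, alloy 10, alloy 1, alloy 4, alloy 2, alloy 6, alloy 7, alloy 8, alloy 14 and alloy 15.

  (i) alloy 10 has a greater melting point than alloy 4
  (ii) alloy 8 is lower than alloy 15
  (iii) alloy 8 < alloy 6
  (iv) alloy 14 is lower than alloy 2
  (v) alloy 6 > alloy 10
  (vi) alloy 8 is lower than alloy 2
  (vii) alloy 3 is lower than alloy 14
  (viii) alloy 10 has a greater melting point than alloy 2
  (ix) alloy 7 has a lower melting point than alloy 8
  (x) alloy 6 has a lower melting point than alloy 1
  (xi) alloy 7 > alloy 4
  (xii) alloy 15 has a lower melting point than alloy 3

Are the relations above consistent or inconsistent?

Every relation is compatible with alloy 4 < alloy 7 < alloy 8 < alloy 15 < alloy 3 < alloy 14 < alloy 2 < alloy 10 < alloy 6 < alloy 1; the set is consistent.

consistent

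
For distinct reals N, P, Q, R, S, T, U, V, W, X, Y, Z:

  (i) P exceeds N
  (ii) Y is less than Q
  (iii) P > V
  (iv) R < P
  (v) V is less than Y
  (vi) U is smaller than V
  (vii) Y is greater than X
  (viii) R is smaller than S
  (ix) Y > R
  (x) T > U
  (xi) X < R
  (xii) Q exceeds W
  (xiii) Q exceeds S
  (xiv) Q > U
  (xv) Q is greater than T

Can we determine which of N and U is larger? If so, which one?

Following every chain through U: above U we get V, T, Y, P, Q.
N is not reached, and no chain runs the other way from N to U.
So the given relations leave the order of U and N undetermined.

undetermined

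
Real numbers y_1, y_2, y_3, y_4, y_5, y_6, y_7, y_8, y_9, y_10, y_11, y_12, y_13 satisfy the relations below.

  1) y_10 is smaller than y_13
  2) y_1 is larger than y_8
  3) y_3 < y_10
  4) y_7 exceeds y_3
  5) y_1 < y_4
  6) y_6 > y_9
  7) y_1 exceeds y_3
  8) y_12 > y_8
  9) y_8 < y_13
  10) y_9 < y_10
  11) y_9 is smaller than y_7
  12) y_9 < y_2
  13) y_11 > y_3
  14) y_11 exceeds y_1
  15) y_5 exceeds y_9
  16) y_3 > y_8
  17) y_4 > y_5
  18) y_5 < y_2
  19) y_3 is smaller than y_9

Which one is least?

y_3 is not least since y_8 < y_3; y_1 is not least since y_8 < y_1; y_9 is not least since y_3 < y_9; y_10 is not least since y_9 < y_10; y_5 is not least since y_9 < y_5; y_13 is not least since y_10 < y_13; y_2 is not least since y_9 < y_2; y_4 is not least since y_1 < y_4; y_12 is not least since y_8 < y_12; y_6 is not least since y_9 < y_6; y_7 is not least since y_3 < y_7; y_11 is not least since y_3 < y_11.
Only y_8 has nothing below it, so y_8 is the least.

y_8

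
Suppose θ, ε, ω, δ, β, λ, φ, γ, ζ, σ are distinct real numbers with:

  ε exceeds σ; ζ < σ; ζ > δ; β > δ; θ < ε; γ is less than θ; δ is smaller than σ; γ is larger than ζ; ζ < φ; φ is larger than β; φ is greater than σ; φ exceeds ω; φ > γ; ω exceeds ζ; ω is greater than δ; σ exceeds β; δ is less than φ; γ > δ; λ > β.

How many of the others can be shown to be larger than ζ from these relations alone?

The elements the relations force above ζ are σ, γ, θ, ε, ω, φ — no chain reaches any other.
That is 6.

6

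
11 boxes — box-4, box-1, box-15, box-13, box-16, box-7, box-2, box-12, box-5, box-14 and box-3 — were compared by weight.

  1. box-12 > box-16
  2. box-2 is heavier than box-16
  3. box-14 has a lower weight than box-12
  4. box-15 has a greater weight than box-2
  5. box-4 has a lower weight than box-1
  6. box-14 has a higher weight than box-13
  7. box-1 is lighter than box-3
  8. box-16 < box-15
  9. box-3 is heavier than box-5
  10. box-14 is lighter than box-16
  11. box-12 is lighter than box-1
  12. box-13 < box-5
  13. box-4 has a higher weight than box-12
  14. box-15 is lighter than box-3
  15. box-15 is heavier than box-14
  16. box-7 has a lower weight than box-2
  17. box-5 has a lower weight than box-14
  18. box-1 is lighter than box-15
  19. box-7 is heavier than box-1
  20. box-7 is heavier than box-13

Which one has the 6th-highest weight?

box-4

Chaining the given pairs: box-13 < box-5 < box-14 < box-16 < box-12 < box-4 < box-1 < box-7 < box-2 < box-15 < box-3.
Counting 6 from the largest end gives box-4.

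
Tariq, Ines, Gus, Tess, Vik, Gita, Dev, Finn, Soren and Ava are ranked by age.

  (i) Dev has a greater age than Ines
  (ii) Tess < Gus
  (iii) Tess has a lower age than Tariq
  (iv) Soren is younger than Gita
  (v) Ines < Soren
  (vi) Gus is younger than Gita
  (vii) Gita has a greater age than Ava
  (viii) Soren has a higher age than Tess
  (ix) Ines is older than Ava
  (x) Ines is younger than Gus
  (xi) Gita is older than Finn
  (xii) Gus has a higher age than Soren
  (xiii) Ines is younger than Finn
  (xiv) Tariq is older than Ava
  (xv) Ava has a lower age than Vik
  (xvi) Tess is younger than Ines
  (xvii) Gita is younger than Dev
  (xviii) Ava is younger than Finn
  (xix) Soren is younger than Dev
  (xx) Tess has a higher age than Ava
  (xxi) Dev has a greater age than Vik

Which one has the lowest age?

Ava

Tess is not least since Ava < Tess; Tariq is not least since Ava < Tariq; Ines is not least since Tess < Ines; Soren is not least since Ines < Soren; Finn is not least since Ava < Finn; Gus is not least since Soren < Gus; Gita is not least since Finn < Gita; Vik is not least since Ava < Vik; Dev is not least since Soren < Dev.
Only Ava has nothing below it, so Ava is the lowest age.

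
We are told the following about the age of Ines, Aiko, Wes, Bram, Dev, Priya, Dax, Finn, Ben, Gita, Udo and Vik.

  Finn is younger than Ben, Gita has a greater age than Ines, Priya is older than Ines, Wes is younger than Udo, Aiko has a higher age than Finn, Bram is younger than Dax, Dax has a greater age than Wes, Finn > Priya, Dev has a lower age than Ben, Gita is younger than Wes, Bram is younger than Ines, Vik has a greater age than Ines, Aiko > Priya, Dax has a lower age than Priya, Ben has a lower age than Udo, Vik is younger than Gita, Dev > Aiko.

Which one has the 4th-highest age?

Aiko

Chaining the given pairs: Bram < Ines < Vik < Gita < Wes < Dax < Priya < Finn < Aiko < Dev < Ben < Udo.
The 4th largest is Aiko.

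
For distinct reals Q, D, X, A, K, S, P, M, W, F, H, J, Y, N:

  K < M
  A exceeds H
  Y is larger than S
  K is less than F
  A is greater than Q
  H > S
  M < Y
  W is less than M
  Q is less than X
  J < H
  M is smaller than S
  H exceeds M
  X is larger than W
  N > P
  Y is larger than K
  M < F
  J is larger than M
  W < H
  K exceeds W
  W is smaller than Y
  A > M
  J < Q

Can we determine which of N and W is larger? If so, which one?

undetermined

Following every chain through W: above W we get K, M, S, J, F, Q, Y, H, A, X.
N is not reached, and no chain runs the other way from N to W.
So the given relations leave the order of W and N undetermined.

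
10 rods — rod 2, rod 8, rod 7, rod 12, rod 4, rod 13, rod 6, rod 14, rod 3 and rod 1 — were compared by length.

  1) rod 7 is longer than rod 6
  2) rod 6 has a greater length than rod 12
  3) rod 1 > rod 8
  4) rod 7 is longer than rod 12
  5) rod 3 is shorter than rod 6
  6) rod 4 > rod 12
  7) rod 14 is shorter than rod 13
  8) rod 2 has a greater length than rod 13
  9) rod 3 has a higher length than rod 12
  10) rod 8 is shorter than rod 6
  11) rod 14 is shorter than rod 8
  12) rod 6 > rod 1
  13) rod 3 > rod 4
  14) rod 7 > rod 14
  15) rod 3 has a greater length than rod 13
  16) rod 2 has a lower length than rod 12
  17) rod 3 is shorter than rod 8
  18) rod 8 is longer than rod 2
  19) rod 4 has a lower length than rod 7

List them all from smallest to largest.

rod 14 < rod 13 < rod 2 < rod 12 < rod 4 < rod 3 < rod 8 < rod 1 < rod 6 < rod 7

Nothing is placed below rod 14, so it is least; from there rod 14 < rod 13; rod 13 < rod 2; rod 2 < rod 12; rod 12 < rod 4; rod 4 < rod 3; rod 3 < rod 8; rod 8 < rod 1; rod 1 < rod 6; rod 6 < rod 7, each given directly.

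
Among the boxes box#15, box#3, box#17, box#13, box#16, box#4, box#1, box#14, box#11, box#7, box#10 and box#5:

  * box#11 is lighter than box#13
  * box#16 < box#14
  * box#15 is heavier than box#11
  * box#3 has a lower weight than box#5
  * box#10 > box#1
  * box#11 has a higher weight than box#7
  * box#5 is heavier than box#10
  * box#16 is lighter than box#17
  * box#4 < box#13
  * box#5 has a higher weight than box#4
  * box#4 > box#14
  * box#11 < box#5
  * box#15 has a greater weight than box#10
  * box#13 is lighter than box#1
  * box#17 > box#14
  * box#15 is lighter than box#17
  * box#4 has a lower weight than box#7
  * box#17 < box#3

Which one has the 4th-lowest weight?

box#7

The consecutive relations fix a unique order: box#16 < box#14 < box#4 < box#7 < box#11 < box#13 < box#1 < box#10 < box#15 < box#17 < box#3 < box#5.
Counting 4 from the smallest end gives box#7.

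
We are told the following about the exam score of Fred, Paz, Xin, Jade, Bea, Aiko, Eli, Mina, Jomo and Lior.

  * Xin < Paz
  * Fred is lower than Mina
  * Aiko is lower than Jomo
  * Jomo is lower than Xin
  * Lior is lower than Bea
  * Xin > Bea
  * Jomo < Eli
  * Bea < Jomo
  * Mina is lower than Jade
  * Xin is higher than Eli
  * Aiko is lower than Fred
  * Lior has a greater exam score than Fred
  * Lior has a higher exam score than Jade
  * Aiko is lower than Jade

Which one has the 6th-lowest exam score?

Bea

Chaining the given pairs: Aiko < Fred < Mina < Jade < Lior < Bea < Jomo < Eli < Xin < Paz.
The 6th smallest is Bea.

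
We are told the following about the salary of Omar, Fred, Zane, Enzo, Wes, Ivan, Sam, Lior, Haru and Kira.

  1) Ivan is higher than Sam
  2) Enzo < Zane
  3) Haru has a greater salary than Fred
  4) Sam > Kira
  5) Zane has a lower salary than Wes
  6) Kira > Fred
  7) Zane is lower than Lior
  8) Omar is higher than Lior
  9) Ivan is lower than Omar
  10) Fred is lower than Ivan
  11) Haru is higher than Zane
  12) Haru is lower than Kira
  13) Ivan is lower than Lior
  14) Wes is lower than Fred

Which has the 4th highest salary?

Sam

Piecing the relations together gives one ordering: Enzo < Zane < Wes < Fred < Haru < Kira < Sam < Ivan < Lior < Omar.
Counting 4 from the largest end gives Sam.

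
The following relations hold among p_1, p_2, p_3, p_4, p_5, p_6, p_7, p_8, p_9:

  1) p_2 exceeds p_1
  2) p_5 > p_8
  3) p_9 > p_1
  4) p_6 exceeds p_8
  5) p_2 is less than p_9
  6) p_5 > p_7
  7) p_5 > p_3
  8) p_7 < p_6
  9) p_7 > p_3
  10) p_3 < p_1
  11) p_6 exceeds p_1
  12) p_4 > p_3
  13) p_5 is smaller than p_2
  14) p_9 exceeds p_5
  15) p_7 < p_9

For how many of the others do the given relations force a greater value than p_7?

4

From p_7 the given relations immediately reach p_6, p_5, p_9.
From those, p_2 — 4 in total.
No other element is forced above p_7 by the given relations, so the count is 4.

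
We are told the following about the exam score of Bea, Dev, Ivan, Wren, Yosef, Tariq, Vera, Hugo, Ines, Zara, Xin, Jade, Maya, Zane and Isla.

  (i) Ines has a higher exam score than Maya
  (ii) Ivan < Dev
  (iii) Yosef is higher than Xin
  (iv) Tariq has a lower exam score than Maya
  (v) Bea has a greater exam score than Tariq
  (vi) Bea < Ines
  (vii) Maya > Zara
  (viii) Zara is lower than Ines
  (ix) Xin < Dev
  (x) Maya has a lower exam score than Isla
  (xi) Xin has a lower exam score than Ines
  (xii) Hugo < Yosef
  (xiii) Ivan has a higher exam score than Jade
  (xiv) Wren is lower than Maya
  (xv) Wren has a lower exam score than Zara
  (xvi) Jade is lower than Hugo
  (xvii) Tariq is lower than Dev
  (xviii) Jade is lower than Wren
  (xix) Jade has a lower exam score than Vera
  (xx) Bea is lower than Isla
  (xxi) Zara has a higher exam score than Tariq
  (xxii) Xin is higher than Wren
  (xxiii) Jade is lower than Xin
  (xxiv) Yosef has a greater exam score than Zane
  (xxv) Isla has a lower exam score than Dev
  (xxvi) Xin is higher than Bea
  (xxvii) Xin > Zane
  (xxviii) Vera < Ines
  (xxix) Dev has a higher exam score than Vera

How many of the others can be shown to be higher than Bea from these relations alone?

From Bea the given relations immediately reach Isla, Xin, Ines.
From those, Yosef, Dev — 5 in total.
Nothing else is reachable above Bea; 5 in all.

5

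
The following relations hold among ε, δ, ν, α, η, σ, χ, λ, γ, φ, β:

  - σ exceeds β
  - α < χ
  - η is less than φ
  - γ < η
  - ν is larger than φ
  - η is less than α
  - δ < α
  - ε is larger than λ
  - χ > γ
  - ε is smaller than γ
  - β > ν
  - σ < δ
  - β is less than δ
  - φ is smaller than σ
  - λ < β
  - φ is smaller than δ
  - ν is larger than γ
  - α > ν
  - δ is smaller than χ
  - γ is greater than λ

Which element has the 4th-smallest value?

η

Piecing the relations together gives one ordering: λ < ε < γ < η < φ < ν < β < σ < δ < α < χ.
The 4th smallest is η.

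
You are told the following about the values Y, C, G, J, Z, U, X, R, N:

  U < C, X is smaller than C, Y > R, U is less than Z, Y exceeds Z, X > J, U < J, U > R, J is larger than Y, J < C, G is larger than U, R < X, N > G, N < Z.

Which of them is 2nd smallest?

Piecing the relations together gives one ordering: R < U < G < N < Z < Y < J < X < C.
Counting 2 from the smallest end gives U.

U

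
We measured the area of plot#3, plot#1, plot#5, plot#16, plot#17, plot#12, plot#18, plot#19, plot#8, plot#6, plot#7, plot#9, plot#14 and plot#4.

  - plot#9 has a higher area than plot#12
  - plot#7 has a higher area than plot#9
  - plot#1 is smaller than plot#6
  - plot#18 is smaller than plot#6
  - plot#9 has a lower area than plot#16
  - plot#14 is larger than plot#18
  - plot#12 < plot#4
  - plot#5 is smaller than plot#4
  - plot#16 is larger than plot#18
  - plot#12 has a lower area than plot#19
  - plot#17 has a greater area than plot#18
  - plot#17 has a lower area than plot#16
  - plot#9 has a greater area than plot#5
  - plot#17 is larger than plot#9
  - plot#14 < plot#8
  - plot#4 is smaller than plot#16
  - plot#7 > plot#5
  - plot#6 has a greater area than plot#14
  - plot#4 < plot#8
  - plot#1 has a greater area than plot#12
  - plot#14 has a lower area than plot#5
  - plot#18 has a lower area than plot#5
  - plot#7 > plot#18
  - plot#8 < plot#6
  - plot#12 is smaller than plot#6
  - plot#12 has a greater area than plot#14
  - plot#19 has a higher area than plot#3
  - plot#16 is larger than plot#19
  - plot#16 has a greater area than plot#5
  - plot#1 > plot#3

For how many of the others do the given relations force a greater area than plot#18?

From plot#18 the given relations immediately reach plot#14, plot#5, plot#7, plot#17, plot#16, plot#6.
From those, plot#12, plot#4, plot#9, plot#8 — 10 in total.
From those, plot#19, plot#1 — 12 in total.
No other element is forced above plot#18 by the given relations, so the count is 12.

12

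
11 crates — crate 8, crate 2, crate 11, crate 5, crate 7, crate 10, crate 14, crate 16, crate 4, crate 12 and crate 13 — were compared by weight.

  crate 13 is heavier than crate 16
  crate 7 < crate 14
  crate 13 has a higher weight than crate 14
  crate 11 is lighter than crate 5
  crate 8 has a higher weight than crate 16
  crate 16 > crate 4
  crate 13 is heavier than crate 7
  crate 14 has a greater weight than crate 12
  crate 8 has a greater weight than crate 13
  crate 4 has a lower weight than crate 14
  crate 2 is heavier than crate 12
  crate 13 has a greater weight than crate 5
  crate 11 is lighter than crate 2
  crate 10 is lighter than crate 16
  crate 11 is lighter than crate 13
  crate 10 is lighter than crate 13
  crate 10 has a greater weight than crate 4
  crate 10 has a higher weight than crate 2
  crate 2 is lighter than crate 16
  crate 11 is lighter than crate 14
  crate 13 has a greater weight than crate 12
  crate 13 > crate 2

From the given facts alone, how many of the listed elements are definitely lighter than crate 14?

4

The elements the relations force below crate 14 are crate 4, crate 11, crate 7, crate 12 — no chain reaches any other.
That is 4.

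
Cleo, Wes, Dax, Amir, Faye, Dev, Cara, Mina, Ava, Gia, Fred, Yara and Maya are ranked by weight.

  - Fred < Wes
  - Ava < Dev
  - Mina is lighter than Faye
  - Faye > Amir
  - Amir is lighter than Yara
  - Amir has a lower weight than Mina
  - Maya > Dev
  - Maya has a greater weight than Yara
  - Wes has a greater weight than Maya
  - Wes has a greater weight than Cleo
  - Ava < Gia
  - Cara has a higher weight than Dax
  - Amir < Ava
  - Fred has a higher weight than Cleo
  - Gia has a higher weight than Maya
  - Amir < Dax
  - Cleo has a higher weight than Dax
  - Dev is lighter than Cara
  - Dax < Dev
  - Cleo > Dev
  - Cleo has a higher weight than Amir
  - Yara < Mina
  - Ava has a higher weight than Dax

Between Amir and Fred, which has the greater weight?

Amir < Dax and Dax < Ava give Amir < Ava.
Then Ava < Dev extends the chain to Dev.
With Dev < Cleo: Amir < Dax < Ava < Dev < Cleo.
Then Cleo < Fred extends the chain to Fred.
So Amir < Fred; Fred is the heavier of the two.

Fred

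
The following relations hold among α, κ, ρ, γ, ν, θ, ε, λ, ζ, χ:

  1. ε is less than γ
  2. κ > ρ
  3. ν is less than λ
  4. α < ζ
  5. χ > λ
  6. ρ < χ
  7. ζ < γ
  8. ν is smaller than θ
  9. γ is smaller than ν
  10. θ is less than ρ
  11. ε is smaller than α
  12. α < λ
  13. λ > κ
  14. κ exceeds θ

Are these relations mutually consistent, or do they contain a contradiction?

consistent

Every relation is compatible with ε < α < ζ < γ < ν < θ < ρ < κ < λ < χ; the set is consistent.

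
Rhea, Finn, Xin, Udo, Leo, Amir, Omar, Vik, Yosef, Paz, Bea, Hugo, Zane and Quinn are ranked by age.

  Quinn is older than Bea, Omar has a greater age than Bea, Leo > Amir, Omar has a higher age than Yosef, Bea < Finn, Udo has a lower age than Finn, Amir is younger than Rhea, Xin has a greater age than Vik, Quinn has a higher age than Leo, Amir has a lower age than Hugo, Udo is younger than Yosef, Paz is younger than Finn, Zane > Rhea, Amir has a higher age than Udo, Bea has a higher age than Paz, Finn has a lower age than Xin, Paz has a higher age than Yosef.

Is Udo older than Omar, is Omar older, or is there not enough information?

The relevant relations are Udo < Yosef; Yosef < Paz; Paz < Bea; Bea < Omar.
Together: Udo < Yosef < Paz < Bea < Omar.
So Omar is older.

Omar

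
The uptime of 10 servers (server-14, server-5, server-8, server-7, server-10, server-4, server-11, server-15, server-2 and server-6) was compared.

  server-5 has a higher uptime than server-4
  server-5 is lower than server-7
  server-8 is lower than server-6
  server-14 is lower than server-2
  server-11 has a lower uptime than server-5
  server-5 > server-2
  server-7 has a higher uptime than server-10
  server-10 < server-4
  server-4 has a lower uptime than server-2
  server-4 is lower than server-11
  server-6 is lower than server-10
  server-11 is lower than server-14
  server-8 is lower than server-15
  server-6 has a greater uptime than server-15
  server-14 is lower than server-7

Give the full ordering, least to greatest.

Nothing is placed below server-8, so it is least; from there server-8 < server-15; server-15 < server-6; server-6 < server-10; server-10 < server-4; server-4 < server-11; server-11 < server-14; server-14 < server-2; server-2 < server-5; server-5 < server-7, each given directly.

server-8 < server-15 < server-6 < server-10 < server-4 < server-11 < server-14 < server-2 < server-5 < server-7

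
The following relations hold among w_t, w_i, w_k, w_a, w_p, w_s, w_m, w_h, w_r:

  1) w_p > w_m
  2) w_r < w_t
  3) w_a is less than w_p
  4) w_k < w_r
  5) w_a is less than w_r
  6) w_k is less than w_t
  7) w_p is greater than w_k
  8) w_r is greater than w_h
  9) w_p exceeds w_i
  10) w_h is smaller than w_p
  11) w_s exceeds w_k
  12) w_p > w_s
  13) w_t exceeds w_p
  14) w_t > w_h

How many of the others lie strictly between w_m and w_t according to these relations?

1

Chaining upward from w_m reaches: w_p.
Chaining downward from w_t reaches: w_k, w_i, w_h, w_a, w_s, w_r, w_p.
Strictly between w_m and w_t are those in both lists: w_p — 1 element.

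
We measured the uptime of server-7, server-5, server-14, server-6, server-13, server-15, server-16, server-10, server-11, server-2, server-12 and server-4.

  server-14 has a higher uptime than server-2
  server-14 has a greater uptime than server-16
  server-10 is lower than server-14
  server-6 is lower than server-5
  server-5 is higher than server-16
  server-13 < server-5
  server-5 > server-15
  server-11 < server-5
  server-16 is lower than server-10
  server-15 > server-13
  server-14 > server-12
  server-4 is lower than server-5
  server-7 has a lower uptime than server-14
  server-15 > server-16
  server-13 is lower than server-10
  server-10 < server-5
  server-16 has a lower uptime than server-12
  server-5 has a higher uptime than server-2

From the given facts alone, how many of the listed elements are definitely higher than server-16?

Directly above server-16: server-10, server-15, server-12, server-14, server-5.
No other element is forced above server-16 by the given relations, so the count is 5.

5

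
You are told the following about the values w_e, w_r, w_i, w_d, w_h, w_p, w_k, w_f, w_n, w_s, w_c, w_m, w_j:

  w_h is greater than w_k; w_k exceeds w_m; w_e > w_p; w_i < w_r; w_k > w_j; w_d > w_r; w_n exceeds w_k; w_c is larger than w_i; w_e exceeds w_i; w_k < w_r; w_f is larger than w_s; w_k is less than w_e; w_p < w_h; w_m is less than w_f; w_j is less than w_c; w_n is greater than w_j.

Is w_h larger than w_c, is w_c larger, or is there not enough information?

Following every chain through w_h: below w_h we get w_m, w_j, w_k, w_p.
w_c is not reached, and no chain runs the other way from w_c to w_h.
So the given relations leave the order of w_h and w_c undetermined.

undetermined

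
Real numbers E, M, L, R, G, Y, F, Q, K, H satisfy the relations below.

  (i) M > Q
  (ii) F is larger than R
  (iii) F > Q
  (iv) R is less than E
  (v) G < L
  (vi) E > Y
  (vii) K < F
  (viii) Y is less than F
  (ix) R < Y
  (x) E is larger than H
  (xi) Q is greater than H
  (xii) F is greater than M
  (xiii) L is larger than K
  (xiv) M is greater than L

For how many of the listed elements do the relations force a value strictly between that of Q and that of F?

1

Chaining upward from Q reaches: M.
Chaining downward from F reaches: H, R, G, K, L, Y, M.
Strictly between Q and F are those in both lists: M — 1 element.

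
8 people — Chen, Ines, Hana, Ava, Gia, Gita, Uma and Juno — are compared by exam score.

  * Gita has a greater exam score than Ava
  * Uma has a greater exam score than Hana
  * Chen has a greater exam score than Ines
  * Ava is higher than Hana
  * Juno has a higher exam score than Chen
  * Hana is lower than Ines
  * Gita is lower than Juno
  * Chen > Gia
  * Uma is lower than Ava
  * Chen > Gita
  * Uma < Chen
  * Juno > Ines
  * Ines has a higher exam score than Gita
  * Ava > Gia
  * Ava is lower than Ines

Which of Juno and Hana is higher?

Juno

Hana < Uma and Uma < Ava give Hana < Ava.
With Ava < Gita: Hana < Uma < Ava < Gita.
With Gita < Chen: Hana < Uma < Ava < Gita < Chen.
With Chen < Juno: Hana < Uma < Ava < Gita < Chen < Juno.
So Hana < Juno; Juno is the higher of the two.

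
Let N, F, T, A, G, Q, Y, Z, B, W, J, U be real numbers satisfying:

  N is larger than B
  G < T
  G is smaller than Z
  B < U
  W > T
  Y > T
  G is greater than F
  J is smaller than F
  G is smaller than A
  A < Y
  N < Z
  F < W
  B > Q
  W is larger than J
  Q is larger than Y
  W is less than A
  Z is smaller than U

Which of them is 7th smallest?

Piecing the relations together gives one ordering: J < F < G < T < W < A < Y < Q < B < N < Z < U.
Counting 7 from the smallest end gives Y.

Y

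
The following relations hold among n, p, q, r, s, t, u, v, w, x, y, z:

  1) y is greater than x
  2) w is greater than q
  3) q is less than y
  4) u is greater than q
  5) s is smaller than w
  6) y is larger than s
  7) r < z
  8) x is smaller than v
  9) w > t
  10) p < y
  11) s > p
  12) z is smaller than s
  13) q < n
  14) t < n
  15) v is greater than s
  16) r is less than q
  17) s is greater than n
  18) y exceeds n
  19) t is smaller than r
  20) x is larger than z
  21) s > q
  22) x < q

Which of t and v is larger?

t < r < z < x < q < n < s < v, by transitivity through r, z, x, q, n, s.
So t < v; v is the larger of the two.

v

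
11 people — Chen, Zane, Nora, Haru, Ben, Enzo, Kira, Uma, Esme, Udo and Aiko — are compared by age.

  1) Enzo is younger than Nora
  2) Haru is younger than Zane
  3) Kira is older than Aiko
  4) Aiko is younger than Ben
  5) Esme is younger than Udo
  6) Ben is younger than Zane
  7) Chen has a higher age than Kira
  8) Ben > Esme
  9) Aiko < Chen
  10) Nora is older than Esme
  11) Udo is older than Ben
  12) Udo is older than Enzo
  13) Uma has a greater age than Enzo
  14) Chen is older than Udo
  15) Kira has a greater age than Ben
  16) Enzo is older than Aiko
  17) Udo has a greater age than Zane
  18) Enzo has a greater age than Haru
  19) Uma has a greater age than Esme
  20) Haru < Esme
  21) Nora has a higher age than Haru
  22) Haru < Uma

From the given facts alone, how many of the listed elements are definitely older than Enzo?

4

Directly above Enzo: Udo, Nora, Uma.
One step further: Chen (4 so far).
Nothing else is reachable above Enzo; 4 in all.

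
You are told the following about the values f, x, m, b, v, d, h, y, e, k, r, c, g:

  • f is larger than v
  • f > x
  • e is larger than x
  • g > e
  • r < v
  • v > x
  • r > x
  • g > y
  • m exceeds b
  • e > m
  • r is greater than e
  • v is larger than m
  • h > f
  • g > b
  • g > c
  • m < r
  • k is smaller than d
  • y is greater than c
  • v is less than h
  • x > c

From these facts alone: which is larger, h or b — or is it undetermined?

h

Chaining the given relations: b < m < e < r < v < f < h.
So h is larger.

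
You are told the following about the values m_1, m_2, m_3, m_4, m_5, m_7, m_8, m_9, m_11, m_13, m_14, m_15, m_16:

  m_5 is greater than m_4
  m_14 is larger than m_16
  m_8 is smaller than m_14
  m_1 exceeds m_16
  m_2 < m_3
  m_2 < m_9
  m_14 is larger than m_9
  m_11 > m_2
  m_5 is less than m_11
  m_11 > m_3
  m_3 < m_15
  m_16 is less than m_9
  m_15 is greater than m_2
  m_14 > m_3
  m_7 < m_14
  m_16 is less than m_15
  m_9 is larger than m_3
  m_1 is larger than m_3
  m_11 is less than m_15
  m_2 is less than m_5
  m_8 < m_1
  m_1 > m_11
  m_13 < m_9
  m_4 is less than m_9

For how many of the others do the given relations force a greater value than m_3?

5

From m_3 the given relations immediately reach m_11, m_15, m_9, m_1, m_14.
No other element is forced above m_3 by the given relations, so the count is 5.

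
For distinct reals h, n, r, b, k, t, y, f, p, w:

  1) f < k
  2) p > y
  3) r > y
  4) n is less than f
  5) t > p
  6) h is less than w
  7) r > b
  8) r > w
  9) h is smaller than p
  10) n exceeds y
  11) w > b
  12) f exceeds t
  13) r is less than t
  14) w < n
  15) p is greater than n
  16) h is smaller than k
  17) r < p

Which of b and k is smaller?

Chaining the given relations: b < w < n < p < t < f < k.
So b < k; b is the smaller of the two.

b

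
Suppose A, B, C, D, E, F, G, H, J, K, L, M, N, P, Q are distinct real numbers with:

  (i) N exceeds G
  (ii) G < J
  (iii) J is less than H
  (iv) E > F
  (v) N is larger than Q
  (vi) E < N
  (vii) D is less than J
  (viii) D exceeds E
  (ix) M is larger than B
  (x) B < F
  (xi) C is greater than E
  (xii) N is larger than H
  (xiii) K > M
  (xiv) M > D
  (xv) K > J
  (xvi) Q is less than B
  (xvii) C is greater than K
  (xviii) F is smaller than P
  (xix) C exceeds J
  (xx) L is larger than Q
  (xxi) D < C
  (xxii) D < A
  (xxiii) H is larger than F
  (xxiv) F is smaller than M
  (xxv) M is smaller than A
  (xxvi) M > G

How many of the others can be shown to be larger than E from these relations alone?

Directly above E: D, C, N.
One step further: M, J, A (6 so far).
One step further: H, K (8 so far).
No other element is forced above E by the given relations, so the count is 8.

8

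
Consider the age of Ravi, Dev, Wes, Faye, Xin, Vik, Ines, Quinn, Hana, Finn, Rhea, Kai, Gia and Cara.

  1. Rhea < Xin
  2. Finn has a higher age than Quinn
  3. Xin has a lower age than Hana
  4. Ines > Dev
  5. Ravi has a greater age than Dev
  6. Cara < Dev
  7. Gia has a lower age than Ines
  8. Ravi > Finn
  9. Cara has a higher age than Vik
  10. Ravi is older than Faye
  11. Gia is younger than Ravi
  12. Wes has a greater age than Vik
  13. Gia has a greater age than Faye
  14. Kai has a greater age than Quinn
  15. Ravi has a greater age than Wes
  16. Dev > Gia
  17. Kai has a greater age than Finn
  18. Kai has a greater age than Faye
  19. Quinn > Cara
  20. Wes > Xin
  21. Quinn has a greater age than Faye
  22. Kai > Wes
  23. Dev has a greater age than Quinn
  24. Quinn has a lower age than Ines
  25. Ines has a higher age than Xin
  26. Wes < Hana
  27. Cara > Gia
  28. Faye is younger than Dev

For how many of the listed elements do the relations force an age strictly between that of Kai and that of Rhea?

The relations place Rhea below Kai. An element lies strictly between them when it is forced above Rhea and also forced below Kai.
Above Rhea: {Xin, Wes, Ravi, Hana, Ines}. Below Kai: {Faye, Vik, Xin, Gia, Cara, Quinn, Wes, Finn}.
Intersection: {Xin, Wes} — 2.

2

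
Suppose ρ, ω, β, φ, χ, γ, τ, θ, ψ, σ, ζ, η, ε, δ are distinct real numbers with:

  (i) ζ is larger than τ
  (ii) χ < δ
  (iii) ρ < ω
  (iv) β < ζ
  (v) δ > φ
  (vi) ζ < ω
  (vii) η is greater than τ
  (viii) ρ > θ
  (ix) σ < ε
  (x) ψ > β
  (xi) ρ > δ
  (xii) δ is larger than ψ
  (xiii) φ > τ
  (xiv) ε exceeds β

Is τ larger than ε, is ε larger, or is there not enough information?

Following every chain through τ: above τ we get φ, η, δ, ρ, ζ, ω.
ε is not reached, and no chain runs the other way from ε to τ.
So the given relations leave the order of τ and ε undetermined.

undetermined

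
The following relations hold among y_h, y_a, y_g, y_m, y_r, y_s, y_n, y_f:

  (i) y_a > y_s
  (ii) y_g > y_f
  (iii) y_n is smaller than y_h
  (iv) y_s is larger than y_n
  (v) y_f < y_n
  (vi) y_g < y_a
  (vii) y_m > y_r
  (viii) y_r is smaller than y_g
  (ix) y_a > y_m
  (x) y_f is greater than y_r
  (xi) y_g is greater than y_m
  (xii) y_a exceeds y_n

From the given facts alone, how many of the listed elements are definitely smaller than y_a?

The elements the relations force below y_a are y_r, y_f, y_n, y_m, y_g, y_s — no chain reaches any other.
That is 6.

6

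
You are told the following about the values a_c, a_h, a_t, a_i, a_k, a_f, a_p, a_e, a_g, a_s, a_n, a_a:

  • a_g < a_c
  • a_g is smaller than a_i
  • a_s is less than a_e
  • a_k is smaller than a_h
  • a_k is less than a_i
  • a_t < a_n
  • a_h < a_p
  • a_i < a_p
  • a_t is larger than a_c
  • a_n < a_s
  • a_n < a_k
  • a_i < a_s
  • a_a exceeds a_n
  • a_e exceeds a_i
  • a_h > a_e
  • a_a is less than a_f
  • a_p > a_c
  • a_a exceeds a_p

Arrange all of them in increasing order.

Nothing is placed below a_g, so it is least; from there a_g < a_c; a_c < a_t; a_t < a_n; a_n < a_k; a_k < a_i; a_i < a_s; a_s < a_e; a_e < a_h; a_h < a_p; a_p < a_a; a_a < a_f, each given directly.

a_g < a_c < a_t < a_n < a_k < a_i < a_s < a_e < a_h < a_p < a_a < a_f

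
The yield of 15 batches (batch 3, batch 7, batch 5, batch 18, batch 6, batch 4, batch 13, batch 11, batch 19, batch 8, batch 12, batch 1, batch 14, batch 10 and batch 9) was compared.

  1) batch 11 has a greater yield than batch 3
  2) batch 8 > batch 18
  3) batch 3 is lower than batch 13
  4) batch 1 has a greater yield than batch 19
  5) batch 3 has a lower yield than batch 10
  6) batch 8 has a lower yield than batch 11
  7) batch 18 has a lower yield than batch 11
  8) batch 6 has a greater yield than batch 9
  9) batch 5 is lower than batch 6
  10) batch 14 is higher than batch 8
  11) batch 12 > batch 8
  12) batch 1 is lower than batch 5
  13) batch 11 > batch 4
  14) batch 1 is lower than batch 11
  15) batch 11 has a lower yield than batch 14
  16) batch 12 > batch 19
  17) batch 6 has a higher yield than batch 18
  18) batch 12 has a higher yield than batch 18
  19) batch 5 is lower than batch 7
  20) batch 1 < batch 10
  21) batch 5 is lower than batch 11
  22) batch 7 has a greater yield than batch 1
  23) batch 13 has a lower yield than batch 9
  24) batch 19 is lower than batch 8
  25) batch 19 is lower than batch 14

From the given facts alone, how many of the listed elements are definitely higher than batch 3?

6

From batch 3 the given relations immediately reach batch 13, batch 11, batch 10.
From those, batch 9, batch 14 — 5 in total.
From those, batch 6 — 6 in total.
No other element is forced above batch 3 by the given relations, so the count is 6.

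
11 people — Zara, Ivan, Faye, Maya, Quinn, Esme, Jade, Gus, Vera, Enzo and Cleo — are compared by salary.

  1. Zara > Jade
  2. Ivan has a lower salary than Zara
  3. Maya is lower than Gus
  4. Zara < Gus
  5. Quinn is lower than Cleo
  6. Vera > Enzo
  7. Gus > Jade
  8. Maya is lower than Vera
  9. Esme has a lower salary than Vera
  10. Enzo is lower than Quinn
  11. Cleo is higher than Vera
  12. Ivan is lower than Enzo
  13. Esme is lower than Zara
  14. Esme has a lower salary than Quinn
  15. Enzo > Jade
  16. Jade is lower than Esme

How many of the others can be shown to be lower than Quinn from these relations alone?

Directly below Quinn: Enzo, Esme.
One step further: Ivan, Jade (4 so far).
Nothing else is reachable below Quinn; 4 in all.

4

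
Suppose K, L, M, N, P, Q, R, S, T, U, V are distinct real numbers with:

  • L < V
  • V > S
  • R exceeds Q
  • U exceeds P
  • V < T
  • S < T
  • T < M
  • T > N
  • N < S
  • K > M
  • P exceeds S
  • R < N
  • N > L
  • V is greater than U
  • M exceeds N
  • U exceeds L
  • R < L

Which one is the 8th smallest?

The consecutive relations fix a unique order: Q < R < L < N < S < P < U < V < T < M < K.
The 8th smallest is V.

V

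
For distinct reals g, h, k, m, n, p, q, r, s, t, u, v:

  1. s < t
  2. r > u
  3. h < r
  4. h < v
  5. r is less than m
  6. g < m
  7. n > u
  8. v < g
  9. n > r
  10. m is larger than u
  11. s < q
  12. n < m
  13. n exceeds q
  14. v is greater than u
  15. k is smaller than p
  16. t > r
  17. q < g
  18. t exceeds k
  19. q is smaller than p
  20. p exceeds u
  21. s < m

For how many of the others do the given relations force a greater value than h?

6

Directly above h: r, v.
One step further: t, g, n, m (6 so far).
No other element is forced above h by the given relations, so the count is 6.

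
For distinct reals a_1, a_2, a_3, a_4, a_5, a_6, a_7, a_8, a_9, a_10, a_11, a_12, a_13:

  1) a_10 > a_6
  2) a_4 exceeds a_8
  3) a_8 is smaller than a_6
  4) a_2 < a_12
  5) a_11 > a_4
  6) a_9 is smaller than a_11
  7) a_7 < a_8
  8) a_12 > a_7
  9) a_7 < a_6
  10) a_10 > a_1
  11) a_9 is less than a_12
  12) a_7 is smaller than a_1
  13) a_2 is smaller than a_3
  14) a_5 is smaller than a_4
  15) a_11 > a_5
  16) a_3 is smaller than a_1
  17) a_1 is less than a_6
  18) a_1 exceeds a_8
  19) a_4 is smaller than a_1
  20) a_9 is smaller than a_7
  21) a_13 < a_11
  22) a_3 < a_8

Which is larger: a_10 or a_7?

a_7 < a_8 and a_8 < a_4 give a_7 < a_4.
With a_4 < a_1: a_7 < a_8 < a_4 < a_1.
Then a_1 < a_6 extends the chain to a_6.
Then a_6 < a_10 extends the chain to a_10.
So a_7 < a_10; a_10 is the larger of the two.

a_10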